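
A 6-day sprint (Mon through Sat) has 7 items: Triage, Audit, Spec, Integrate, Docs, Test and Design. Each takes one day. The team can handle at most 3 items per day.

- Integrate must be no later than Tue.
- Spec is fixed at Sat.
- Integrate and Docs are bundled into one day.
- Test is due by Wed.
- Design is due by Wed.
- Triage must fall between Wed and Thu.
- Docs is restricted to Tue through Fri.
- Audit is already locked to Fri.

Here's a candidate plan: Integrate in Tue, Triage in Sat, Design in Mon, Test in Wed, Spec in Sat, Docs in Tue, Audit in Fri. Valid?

Invalid. Triage must fall between Wed and Thu.

Design is due by Wed — holds.
Triage must fall between Wed and Thu — violated.
Integrate and Docs are bundled into one day — holds.
Integrate must be no later than Tue — holds.
The team can handle at most 3 items per day — holds.
Spec is fixed at Sat — holds.
Audit is already locked to Fri — holds.
Test is due by Wed — holds.
Docs is restricted to Tue through Fri — holds.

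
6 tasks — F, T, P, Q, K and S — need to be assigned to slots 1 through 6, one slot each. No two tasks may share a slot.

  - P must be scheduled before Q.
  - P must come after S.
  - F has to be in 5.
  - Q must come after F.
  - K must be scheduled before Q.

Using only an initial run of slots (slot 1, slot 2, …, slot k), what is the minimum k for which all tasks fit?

6 slots

The precedence chain requires at least 3 distinct slots.
With at most 1 per slot and 6 tasks, at least 6 slots are needed.
Propagating the time windows through the other constraints, Q can't land before 6, so the schedule must run through at least slot 6.
6 works (last occupied slot: 6): for example S in 1; F in 5; T in 4; Q in 6; P in 2; K in 3.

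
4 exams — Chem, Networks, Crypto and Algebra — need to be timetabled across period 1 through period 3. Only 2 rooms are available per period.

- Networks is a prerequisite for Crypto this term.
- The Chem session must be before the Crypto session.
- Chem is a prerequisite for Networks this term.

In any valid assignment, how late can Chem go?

Downstream work caps Chem at period 1.
Chem at period 1 is achievable: Chem -> period 1, Crypto -> period 3, Algebra -> period 1, Networks -> period 2.

period 1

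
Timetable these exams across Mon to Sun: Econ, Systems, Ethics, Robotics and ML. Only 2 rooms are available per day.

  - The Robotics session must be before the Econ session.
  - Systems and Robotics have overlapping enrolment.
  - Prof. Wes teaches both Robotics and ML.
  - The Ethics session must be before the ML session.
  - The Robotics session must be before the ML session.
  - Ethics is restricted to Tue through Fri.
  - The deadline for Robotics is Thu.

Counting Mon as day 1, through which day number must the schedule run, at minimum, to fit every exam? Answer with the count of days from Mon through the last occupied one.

3

The precedence chain requires at least 2 distinct days.
With at most 2 per day and 5 exams, at least 3 days are needed.
Propagating the time windows through the other constraints, ML can't land before Wed — that is day 3 counting from Mon — so the schedule must run through at least 3 days.
3 works (last occupied day: Wed): for example Systems=Wed, Econ=Tue, ML=Wed, Ethics=Tue, Robotics=Mon.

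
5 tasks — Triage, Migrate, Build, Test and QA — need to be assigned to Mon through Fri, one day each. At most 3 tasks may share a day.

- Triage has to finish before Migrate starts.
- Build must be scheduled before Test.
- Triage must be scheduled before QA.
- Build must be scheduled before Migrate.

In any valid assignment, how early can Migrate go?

Precedence pushes Migrate to at least Tue.
Migrate at Tue is achievable: Triage in Mon, Test in Tue, QA in Tue, Migrate in Tue, Build in Mon.

Tue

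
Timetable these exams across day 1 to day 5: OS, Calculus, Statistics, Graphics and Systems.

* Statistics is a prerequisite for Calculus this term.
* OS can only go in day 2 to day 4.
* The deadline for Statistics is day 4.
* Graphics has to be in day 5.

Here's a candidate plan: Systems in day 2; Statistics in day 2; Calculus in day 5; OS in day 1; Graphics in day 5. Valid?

Invalid. OS can only go in day 2 to day 4.

Statistics is a prerequisite for Calculus this term — holds.
OS can only go in day 2 to day 4 — violated.
The deadline for Statistics is day 4 — holds.
Graphics has to be in day 5 — holds.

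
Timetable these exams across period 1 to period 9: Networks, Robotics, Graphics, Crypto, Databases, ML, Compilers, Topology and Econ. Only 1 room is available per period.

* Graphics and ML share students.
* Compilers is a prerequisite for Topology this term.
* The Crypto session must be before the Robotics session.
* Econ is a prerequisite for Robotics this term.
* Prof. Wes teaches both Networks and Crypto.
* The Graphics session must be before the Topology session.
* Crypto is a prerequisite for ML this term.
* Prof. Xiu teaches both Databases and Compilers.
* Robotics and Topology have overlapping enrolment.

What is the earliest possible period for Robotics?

period 3

Precedence pushes Robotics to at least period 2.
Robotics at period 3 is achievable: Networks in period 8; Econ in period 2; Compilers in period 5; Crypto in period 1; ML in period 7; Databases in period 9; Robotics in period 3; Graphics in period 4; Topology in period 6.
Nothing earlier works — the conflict and capacity constraints rule out every period before period 3.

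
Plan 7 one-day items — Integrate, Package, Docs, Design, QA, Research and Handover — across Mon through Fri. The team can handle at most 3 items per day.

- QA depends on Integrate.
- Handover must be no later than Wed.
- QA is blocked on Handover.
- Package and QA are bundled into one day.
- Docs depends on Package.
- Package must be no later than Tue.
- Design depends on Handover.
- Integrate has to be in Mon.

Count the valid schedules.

57

Splitting on Docs: it can be Wed (19), Thu (19), Fri (19). Listing each branch's schedules as (Integrate, Package, Design, QA, Research, Handover):
Docs=Wed: (Mon,Tue,Tue,Tue,Mon,Mon) (Mon,Tue,Tue,Tue,Wed,Mon) (Mon,Tue,Tue,Tue,Thu,Mon) (Mon,Tue,Tue,Tue,Fri,Mon) (Mon,Tue,Wed,Tue,Mon,Mon) (Mon,Tue,Wed,Tue,Tue,Mon) (Mon,Tue,Wed,Tue,Wed,Mon) (Mon,Tue,Wed,Tue,Thu,Mon) (Mon,Tue,Wed,Tue,Fri,Mon) (Mon,Tue,Thu,Tue,Mon,Mon) (Mon,Tue,Thu,Tue,Tue,Mon) (Mon,Tue,Thu,Tue,Wed,Mon) (Mon,Tue,Thu,Tue,Thu,Mon) (Mon,Tue,Thu,Tue,Fri,Mon) (Mon,Tue,Fri,Tue,Mon,Mon) (Mon,Tue,Fri,Tue,Tue,Mon) (Mon,Tue,Fri,Tue,Wed,Mon) (Mon,Tue,Fri,Tue,Thu,Mon) (Mon,Tue,Fri,Tue,Fri,Mon) — 19.
Docs=Thu: (Mon,Tue,Tue,Tue,Mon,Mon) (Mon,Tue,Tue,Tue,Wed,Mon) (Mon,Tue,Tue,Tue,Thu,Mon) (Mon,Tue,Tue,Tue,Fri,Mon) (Mon,Tue,Wed,Tue,Mon,Mon) (Mon,Tue,Wed,Tue,Tue,Mon) (Mon,Tue,Wed,Tue,Wed,Mon) (Mon,Tue,Wed,Tue,Thu,Mon) (Mon,Tue,Wed,Tue,Fri,Mon) (Mon,Tue,Thu,Tue,Mon,Mon) (Mon,Tue,Thu,Tue,Tue,Mon) (Mon,Tue,Thu,Tue,Wed,Mon) (Mon,Tue,Thu,Tue,Thu,Mon) (Mon,Tue,Thu,Tue,Fri,Mon) (Mon,Tue,Fri,Tue,Mon,Mon) (Mon,Tue,Fri,Tue,Tue,Mon) (Mon,Tue,Fri,Tue,Wed,Mon) (Mon,Tue,Fri,Tue,Thu,Mon) (Mon,Tue,Fri,Tue,Fri,Mon) — 19.
Docs=Fri: (Mon,Tue,Tue,Tue,Mon,Mon) (Mon,Tue,Tue,Tue,Wed,Mon) (Mon,Tue,Tue,Tue,Thu,Mon) (Mon,Tue,Tue,Tue,Fri,Mon) (Mon,Tue,Wed,Tue,Mon,Mon) (Mon,Tue,Wed,Tue,Tue,Mon) (Mon,Tue,Wed,Tue,Wed,Mon) (Mon,Tue,Wed,Tue,Thu,Mon) (Mon,Tue,Wed,Tue,Fri,Mon) (Mon,Tue,Thu,Tue,Mon,Mon) (Mon,Tue,Thu,Tue,Tue,Mon) (Mon,Tue,Thu,Tue,Wed,Mon) (Mon,Tue,Thu,Tue,Thu,Mon) (Mon,Tue,Thu,Tue,Fri,Mon) (Mon,Tue,Fri,Tue,Mon,Mon) (Mon,Tue,Fri,Tue,Tue,Mon) (Mon,Tue,Fri,Tue,Wed,Mon) (Mon,Tue,Fri,Tue,Thu,Mon) (Mon,Tue,Fri,Tue,Fri,Mon) — 19.
Summing: 19 + 19 + 19 = 57.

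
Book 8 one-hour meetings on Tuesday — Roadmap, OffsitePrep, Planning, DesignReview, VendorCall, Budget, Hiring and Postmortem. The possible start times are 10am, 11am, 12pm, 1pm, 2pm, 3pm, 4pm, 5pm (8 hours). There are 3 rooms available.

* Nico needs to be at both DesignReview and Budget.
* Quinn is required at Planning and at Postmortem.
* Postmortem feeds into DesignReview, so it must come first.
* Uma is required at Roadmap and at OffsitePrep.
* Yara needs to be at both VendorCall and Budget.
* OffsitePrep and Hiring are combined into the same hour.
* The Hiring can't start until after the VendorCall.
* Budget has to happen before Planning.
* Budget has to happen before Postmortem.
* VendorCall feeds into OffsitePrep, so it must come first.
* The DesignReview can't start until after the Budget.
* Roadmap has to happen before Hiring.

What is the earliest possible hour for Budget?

10am

Downstream work caps Budget at 3pm.
Budget at 10am is achievable: Planning=1pm; OffsitePrep=12pm; Postmortem=11am; Roadmap=10am; VendorCall=11am; DesignReview=12pm; Budget=10am; Hiring=12pm.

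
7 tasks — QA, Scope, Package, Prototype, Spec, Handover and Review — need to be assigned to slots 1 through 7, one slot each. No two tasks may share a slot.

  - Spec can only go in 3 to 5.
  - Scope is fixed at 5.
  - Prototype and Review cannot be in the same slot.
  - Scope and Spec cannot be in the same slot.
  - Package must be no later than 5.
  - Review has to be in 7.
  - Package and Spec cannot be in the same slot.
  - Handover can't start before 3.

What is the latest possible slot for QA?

QA at 6 is achievable: Package in 1; Review in 7; Spec in 3; Prototype in 2; QA in 6; Handover in 4; Scope in 5.
Nothing later works — the conflict and capacity constraints rule out every slot after 6.

6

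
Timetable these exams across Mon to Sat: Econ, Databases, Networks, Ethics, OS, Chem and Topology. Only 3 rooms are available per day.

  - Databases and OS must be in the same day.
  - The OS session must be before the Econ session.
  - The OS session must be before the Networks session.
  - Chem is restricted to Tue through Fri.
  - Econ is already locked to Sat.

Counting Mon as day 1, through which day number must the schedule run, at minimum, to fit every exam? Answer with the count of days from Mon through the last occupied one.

The precedence chain requires at least 2 distinct days.
With at most 3 per day and 7 exams, at least 3 days are needed.
Econ can't be placed before Sat — that is day 6 counting from Mon — so the schedule must run through at least 6 days.
6 works (last occupied day: Sat): for example OS -> Mon; Networks -> Tue; Topology -> Tue; Econ -> Sat; Databases -> Mon; Ethics -> Mon; Chem -> Tue.

6 days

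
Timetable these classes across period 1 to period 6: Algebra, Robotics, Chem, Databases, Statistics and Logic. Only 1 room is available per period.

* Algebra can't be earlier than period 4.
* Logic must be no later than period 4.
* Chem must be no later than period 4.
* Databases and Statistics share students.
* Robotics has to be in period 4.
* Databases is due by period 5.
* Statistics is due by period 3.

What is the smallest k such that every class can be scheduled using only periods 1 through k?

6 periods

With at most 1 per period and 6 classes, at least 6 periods are needed.
Algebra can't be placed before period 4, so the schedule must run through at least period 4.
6 works (last occupied period: period 6): for example Algebra -> period 6; Logic -> period 3; Chem -> period 2; Robotics -> period 4; Databases -> period 5; Statistics -> period 1.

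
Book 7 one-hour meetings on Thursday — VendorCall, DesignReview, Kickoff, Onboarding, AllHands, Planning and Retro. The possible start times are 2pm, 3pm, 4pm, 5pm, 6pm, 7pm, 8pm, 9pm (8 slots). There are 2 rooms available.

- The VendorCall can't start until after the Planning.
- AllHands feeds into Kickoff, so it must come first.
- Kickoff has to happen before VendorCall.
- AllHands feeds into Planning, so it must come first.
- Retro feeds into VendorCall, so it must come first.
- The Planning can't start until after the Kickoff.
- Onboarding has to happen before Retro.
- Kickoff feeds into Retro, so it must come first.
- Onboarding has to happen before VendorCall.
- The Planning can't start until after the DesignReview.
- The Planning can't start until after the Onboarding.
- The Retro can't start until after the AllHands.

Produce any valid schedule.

Kickoff=3pm; Planning=4pm; VendorCall=5pm; Onboarding=2pm; DesignReview=3pm; Retro=4pm; AllHands=2pm

Checking: Retro(4pm) before VendorCall(5pm); Kickoff(3pm) before Retro(4pm); Kickoff(3pm) before VendorCall(5pm); Onboarding(2pm) before Retro(4pm); Onboarding(2pm) before Planning(4pm); AllHands(2pm) before Kickoff(3pm); Onboarding(2pm) before VendorCall(5pm); AllHands(2pm) before Planning(4pm); AllHands(2pm) before Retro(4pm); DesignReview(3pm) before Planning(4pm); Kickoff(3pm) before Planning(4pm); Planning(4pm) before VendorCall(5pm); max 2 per slot (cap 2).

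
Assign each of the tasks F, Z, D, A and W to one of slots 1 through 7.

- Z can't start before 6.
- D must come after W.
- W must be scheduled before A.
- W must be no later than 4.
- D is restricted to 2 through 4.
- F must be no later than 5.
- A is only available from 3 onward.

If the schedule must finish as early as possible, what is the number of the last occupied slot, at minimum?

The precedence chain requires at least 2 distinct slots.
Z can't be placed before 6, so the schedule must run through at least slot 6.
6 works (last occupied slot: 6): for example F in 1, D in 2, W in 1, Z in 6, A in 3.

6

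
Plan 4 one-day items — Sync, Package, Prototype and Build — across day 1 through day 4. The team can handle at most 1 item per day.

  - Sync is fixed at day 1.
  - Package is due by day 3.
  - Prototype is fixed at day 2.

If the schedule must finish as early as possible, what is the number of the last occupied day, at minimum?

With at most 1 per day and 4 work items, at least 4 days are needed.
Prototype can't be placed before day 2, so the schedule must run through at least day 2.
4 works (last occupied day: day 4): for example Prototype=day 2, Build=day 4, Sync=day 1, Package=day 3.

4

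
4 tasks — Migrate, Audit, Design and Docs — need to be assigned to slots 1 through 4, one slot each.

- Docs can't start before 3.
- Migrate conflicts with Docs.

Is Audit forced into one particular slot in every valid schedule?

No

Audit can be 1 (e.g. Docs -> 3, Design -> 1, Audit -> 1, Migrate -> 1) or 2 (e.g. Migrate -> 1; Docs -> 3; Audit -> 2; Design -> 1).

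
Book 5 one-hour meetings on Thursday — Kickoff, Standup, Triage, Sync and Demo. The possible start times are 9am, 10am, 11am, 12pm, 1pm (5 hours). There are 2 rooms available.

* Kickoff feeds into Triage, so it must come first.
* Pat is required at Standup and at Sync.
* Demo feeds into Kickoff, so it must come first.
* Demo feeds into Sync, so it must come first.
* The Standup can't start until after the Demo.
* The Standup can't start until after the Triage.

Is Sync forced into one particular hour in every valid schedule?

No

Sync can be 10am (e.g. Demo in 9am; Sync in 10am; Kickoff in 10am; Triage in 11am; Standup in 12pm) or 11am (e.g. Kickoff -> 10am; Demo -> 9am; Sync -> 11am; Triage -> 11am; Standup -> 12pm).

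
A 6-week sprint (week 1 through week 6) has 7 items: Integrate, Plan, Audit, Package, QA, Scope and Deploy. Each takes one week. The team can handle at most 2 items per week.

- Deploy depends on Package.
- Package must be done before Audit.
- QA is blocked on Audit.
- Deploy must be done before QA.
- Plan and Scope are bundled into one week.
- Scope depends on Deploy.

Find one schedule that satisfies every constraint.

Audit -> week 2, Scope -> week 4, Deploy -> week 2, QA -> week 3, Plan -> week 4, Package -> week 1, Integrate -> week 1

Checking: Package(week 1) before Audit(week 2); Deploy(week 2) before QA(week 3); Package(week 1) before Deploy(week 2); Audit(week 2) before QA(week 3); Deploy(week 2) before Scope(week 4); Plan = Scope = week 4; max 2 per week (cap 2).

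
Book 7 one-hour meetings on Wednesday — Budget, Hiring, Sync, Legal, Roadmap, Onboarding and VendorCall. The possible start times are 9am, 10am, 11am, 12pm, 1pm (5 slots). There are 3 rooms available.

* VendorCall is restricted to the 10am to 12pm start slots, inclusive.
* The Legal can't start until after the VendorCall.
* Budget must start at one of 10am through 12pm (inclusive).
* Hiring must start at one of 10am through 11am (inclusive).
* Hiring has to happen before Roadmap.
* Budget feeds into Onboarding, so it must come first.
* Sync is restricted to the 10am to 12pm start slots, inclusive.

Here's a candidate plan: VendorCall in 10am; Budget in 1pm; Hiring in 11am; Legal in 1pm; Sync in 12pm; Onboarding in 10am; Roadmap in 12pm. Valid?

Sync is restricted to the 10am to 12pm start slots, inclusive — holds.
VendorCall is restricted to the 10am to 12pm start slots, inclusive — holds.
Budget must start at one of 10am through 12pm (inclusive) — violated.
Hiring has to happen before Roadmap — holds.
The Legal can't start until after the VendorCall — holds.
Budget feeds into Onboarding, so it must come first — violated.
Hiring must start at one of 10am through 11am (inclusive) — holds.
There are 3 rooms available — holds.

No — it violates: Budget feeds into Onboarding, so it must come first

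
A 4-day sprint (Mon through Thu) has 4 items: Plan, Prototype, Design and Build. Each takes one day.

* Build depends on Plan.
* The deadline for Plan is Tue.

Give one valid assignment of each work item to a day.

Plan=Mon; Design=Mon; Build=Tue; Prototype=Mon

Checking: Plan(Mon) before Build(Tue); Plan=Mon in [Mon,Tue].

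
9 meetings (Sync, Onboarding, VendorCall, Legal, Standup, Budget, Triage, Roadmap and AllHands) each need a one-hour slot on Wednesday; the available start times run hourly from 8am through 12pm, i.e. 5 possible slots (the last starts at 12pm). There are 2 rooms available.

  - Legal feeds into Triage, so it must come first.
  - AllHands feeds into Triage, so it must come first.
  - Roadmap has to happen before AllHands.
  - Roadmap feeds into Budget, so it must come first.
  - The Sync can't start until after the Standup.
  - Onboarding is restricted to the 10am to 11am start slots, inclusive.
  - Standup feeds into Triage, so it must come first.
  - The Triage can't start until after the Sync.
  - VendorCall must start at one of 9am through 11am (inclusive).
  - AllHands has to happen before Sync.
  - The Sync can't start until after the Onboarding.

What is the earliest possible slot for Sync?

Precedence pushes Sync to at least 11am; downstream work caps Sync at 11am.
Sync at 11am is achievable: Legal in 10am; Sync in 11am; Standup in 8am; AllHands in 9am; Roadmap in 8am; VendorCall in 9am; Triage in 12pm; Budget in 11am; Onboarding in 10am.

11am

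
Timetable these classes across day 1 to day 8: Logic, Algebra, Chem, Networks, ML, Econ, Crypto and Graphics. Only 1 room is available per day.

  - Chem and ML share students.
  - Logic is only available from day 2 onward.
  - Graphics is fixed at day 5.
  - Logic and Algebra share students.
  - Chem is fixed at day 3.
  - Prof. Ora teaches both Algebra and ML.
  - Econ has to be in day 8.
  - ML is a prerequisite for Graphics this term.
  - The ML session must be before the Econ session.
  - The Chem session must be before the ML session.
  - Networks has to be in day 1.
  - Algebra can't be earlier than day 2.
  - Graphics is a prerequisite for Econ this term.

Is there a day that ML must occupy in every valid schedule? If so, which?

Chem is fixed at day 3 and must come before ML, so ML is at least day 4.
Graphics is fixed at day 5 and must come after ML, so ML is at most day 4.
So ML must be day 4.

day 4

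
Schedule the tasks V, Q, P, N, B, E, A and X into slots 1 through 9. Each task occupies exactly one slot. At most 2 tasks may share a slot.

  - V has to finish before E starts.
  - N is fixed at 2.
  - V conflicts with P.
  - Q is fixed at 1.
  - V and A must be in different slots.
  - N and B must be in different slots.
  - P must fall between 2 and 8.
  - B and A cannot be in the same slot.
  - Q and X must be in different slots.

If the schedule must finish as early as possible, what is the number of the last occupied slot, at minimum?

slot 4

The precedence chain requires at least 2 distinct slots.
With at most 2 per slot and 8 tasks, at least 4 slots are needed.
4 works (last occupied slot: 4): for example P -> 2; N -> 2; X -> 4; V -> 1; Q -> 1; B -> 3; A -> 4; E -> 3.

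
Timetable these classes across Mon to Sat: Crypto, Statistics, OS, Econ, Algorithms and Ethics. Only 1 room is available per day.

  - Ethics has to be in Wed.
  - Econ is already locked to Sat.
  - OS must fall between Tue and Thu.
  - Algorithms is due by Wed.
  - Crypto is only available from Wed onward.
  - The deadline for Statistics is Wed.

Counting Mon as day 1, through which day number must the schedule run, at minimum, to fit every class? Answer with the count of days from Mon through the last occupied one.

6

With at most 1 per day and 6 classes, at least 6 days are needed.
Econ can't be placed before Sat — that is day 6 counting from Mon — so the schedule must run through at least 6 days.
6 works (last occupied day: Sat): for example Econ=Sat; Algorithms=Tue; OS=Thu; Ethics=Wed; Statistics=Mon; Crypto=Fri.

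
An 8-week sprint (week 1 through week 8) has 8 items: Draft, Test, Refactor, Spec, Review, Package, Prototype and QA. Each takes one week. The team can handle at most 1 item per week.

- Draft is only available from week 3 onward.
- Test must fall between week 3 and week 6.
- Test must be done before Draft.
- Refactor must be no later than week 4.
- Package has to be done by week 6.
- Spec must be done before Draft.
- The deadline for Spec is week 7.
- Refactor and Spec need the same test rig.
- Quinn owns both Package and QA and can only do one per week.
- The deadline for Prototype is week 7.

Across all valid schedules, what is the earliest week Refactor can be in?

Refactor's own window allows nothing later than week 4.
Refactor at week 1 is achievable: Prototype=week 6; Test=week 3; QA=week 8; Package=week 5; Review=week 7; Refactor=week 1; Spec=week 2; Draft=week 4.

week 1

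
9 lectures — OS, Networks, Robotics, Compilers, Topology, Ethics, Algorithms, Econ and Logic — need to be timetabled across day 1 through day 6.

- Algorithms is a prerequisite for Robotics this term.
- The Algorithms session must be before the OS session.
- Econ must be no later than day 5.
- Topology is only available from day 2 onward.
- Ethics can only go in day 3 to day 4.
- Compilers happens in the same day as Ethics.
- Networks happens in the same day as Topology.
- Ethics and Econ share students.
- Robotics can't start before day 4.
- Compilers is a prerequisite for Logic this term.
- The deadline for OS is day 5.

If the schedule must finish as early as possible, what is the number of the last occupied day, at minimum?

The precedence chain requires at least 2 distinct days.
Robotics can't be placed before day 4, so the schedule must run through at least day 4.
4 works (last occupied day: day 4): for example Compilers -> day 3, Networks -> day 2, Logic -> day 4, Econ -> day 1, Algorithms -> day 1, Robotics -> day 4, Topology -> day 2, OS -> day 2, Ethics -> day 3.

4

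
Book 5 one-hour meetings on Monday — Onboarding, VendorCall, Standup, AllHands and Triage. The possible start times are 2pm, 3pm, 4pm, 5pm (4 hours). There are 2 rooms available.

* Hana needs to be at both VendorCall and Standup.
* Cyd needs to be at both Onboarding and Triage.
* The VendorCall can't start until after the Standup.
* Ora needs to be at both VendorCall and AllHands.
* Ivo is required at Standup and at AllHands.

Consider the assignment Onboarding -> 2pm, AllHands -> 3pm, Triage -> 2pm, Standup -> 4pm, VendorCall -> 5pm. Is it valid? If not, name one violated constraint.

Cyd needs to be at both Onboarding and Triage — violated.
There are 2 rooms available — holds.
Hana needs to be at both VendorCall and Standup — holds.
Ivo is required at Standup and at AllHands — holds.
Ora needs to be at both VendorCall and AllHands — holds.
The VendorCall can't start until after the Standup — holds.

Invalid. Cyd needs to be at both Onboarding and Triage.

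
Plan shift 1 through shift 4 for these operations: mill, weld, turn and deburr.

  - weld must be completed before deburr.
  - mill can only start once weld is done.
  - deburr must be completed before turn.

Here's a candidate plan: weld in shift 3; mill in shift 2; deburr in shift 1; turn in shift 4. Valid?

weld must be completed before deburr — violated.
deburr must be completed before turn — holds.
mill can only start once weld is done — violated.

No. weld must be completed before deburr is not satisfied.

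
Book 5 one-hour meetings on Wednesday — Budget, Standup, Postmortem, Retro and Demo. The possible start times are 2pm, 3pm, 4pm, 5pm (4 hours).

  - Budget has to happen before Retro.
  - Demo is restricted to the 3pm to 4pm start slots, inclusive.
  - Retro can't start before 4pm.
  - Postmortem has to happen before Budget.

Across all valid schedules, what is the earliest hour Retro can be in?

4pm

Retro is available from 4pm.
Retro at 4pm is achievable: Demo -> 3pm, Budget -> 3pm, Postmortem -> 2pm, Standup -> 2pm, Retro -> 4pm.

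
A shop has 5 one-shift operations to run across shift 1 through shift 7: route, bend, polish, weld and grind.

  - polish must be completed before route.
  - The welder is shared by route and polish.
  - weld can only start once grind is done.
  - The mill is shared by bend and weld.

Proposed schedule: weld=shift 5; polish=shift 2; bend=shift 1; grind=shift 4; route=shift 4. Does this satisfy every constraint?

weld can only start once grind is done — holds.
The mill is shared by bend and weld — holds.
polish must be completed before route — holds.
The welder is shared by route and polish — holds.

Valid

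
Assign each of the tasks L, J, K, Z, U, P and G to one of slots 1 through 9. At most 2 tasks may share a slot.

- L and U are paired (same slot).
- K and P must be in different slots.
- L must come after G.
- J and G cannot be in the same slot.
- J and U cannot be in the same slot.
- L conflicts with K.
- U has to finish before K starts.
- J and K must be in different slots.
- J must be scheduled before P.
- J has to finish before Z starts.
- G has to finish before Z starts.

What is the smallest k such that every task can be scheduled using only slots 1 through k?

4 slots

The precedence chain requires at least 3 distinct slots.
With at most 2 per slot and 7 tasks, at least 4 slots are needed.
4 works (last occupied slot: 4): for example J in 1, L in 3, Z in 4, G in 2, U in 3, P in 2, K in 4.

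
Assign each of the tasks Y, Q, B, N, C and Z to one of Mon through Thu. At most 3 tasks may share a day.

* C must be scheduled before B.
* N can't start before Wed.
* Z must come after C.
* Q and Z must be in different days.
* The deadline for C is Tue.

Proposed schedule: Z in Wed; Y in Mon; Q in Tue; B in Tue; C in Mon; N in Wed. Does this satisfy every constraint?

Yes

C must be scheduled before B — holds.
N can't start before Wed — holds.
Q and Z must be in different days — holds.
The deadline for C is Tue — holds.
Z must come after C — holds.
At most 3 tasks may share a day — holds.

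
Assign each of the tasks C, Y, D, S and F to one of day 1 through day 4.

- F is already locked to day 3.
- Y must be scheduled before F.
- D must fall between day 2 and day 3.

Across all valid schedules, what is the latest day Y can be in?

day 2

Downstream work caps Y at day 2.
Y at day 2 is achievable: C=day 1; S=day 1; Y=day 2; D=day 2; F=day 3.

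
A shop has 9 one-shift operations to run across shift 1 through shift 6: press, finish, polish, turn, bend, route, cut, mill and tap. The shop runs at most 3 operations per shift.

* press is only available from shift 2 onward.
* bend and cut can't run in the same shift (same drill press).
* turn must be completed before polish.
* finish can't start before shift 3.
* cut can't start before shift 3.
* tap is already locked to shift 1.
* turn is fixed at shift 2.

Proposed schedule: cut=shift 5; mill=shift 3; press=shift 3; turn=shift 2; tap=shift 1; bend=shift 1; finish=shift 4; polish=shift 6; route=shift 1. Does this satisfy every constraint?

Yes, all constraints hold

tap is already locked to shift 1 — holds.
bend and cut can't run in the same shift (same drill press) — holds.
The shop runs at most 3 operations per shift — holds.
cut can't start before shift 3 — holds.
turn is fixed at shift 2 — holds.
turn must be completed before polish — holds.
finish can't start before shift 3 — holds.
press is only available from shift 2 onward — holds.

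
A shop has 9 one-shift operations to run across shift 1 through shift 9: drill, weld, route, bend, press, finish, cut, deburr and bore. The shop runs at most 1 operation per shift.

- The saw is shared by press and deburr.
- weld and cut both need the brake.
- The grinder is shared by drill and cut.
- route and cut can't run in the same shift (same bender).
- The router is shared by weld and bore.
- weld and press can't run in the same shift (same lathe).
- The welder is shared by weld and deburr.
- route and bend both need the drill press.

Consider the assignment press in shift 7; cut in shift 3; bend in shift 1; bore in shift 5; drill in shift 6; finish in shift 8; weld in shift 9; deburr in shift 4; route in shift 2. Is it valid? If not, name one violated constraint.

weld and cut both need the brake — holds.
The shop runs at most 1 operation per shift — holds.
route and cut can't run in the same shift (same bender) — holds.
The saw is shared by press and deburr — holds.
The welder is shared by weld and deburr — holds.
The router is shared by weld and bore — holds.
route and bend both need the drill press — holds.
The grinder is shared by drill and cut — holds.
weld and press can't run in the same shift (same lathe) — holds.

Valid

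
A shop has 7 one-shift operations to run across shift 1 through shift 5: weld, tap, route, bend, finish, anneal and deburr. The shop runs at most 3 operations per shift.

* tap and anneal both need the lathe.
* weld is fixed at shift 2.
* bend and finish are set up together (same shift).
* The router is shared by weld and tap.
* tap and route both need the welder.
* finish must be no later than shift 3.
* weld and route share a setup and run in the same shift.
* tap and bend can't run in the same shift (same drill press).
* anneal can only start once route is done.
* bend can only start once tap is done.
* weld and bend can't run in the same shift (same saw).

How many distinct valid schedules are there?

Splitting on anneal: it can be shift 3 (4), shift 4 (5), shift 5 (5). Listing each branch's schedules as (weld, tap, route, bend, finish, deburr) by shift number:
anneal=shift 3: (2,1,2,3,3,1) (2,1,2,3,3,2) (2,1,2,3,3,4) (2,1,2,3,3,5) — 4.
anneal=shift 4: (2,1,2,3,3,1) (2,1,2,3,3,2) (2,1,2,3,3,3) (2,1,2,3,3,4) (2,1,2,3,3,5) — 5.
anneal=shift 5: (2,1,2,3,3,1) (2,1,2,3,3,2) (2,1,2,3,3,3) (2,1,2,3,3,4) (2,1,2,3,3,5) — 5.
Summing: 4 + 5 + 5 = 14.

14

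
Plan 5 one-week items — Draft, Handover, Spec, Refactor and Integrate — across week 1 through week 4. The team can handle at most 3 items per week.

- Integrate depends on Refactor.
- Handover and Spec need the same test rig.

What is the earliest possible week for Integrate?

week 2

Precedence pushes Integrate to at least week 2.
Integrate at week 2 is achievable: Draft=week 1, Refactor=week 1, Spec=week 2, Handover=week 1, Integrate=week 2.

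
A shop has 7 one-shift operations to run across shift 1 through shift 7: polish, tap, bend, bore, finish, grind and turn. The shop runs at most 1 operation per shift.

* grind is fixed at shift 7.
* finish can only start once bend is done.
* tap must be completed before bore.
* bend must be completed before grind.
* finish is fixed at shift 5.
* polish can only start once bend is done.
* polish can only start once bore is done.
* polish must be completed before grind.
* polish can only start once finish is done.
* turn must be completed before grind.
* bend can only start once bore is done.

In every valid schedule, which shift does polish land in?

shift 6

finish is fixed at shift 5 and must come before polish, so polish is at least shift 6.
grind is fixed at shift 7 and must come after polish, so polish is at most shift 6.
So polish must be shift 6.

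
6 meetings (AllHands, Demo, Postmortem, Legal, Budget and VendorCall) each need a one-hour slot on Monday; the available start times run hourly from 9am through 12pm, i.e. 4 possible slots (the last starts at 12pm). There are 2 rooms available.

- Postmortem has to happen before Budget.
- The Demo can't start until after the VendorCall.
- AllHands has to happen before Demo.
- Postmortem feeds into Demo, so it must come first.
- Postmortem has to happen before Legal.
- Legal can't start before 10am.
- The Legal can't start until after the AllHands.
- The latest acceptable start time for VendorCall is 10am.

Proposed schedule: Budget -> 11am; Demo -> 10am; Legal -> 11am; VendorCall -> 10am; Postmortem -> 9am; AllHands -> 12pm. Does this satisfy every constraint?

Invalid. AllHands has to happen before Demo.

The Legal can't start until after the AllHands — violated.
There are 2 rooms available — holds.
AllHands has to happen before Demo — violated.
The Demo can't start until after the VendorCall — violated.
Postmortem has to happen before Legal — holds.
The latest acceptable start time for VendorCall is 10am — holds.
Postmortem has to happen before Budget — holds.
Postmortem feeds into Demo, so it must come first — holds.
Legal can't start before 10am — holds.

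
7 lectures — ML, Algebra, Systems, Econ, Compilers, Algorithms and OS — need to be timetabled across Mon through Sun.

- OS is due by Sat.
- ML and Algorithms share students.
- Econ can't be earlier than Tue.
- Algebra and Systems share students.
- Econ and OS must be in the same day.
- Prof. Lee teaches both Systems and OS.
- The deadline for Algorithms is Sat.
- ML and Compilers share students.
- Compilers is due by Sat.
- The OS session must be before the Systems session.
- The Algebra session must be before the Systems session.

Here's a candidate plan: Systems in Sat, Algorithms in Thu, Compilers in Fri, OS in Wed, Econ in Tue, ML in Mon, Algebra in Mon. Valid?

No. Econ and OS must be in the same day is not satisfied.

Compilers is due by Sat — holds.
OS is due by Sat — holds.
Econ can't be earlier than Tue — holds.
The OS session must be before the Systems session — holds.
Prof. Lee teaches both Systems and OS — holds.
ML and Algorithms share students — holds.
ML and Compilers share students — holds.
The Algebra session must be before the Systems session — holds.
Algebra and Systems share students — holds.
Econ and OS must be in the same day — violated.
The deadline for Algorithms is Sat — holds.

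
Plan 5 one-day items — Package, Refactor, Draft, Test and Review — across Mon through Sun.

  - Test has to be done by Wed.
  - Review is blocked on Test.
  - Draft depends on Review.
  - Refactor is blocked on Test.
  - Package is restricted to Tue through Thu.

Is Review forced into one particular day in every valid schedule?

Review can be Tue (e.g. Draft in Wed; Refactor in Tue; Review in Tue; Package in Tue; Test in Mon) or Wed (e.g. Test in Mon, Package in Tue, Draft in Thu, Review in Wed, Refactor in Tue).

No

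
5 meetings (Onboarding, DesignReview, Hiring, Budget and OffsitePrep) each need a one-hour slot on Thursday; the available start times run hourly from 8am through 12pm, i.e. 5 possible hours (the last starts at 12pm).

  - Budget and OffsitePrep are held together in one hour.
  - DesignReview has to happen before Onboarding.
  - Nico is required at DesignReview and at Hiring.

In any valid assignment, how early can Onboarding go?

Precedence pushes Onboarding to at least 9am.
Onboarding at 9am is achievable: Budget in 8am; DesignReview in 8am; Hiring in 9am; OffsitePrep in 8am; Onboarding in 9am.

9am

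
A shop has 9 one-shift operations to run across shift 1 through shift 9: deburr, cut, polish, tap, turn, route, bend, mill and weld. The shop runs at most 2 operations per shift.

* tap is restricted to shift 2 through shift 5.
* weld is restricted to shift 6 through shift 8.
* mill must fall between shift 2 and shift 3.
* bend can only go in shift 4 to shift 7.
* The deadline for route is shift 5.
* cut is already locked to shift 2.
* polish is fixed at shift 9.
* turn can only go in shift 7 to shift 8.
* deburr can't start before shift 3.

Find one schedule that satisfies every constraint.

route in shift 1; deburr in shift 3; polish in shift 9; mill in shift 2; tap in shift 3; weld in shift 6; cut in shift 2; bend in shift 4; turn in shift 7

Checking: turn=shift 7 in [shift 7,shift 8]; weld=shift 6 in [shift 6,shift 8]; mill=shift 2 in [shift 2,shift 3]; polish=shift 9 in [shift 9,shift 9]; cut=shift 2 in [shift 2,shift 2]; deburr=shift 3 in [shift 3,shift 9]; bend=shift 4 in [shift 4,shift 7]; route=shift 1 in [shift 1,shift 5]; tap=shift 3 in [shift 2,shift 5]; max 2 per shift (cap 2).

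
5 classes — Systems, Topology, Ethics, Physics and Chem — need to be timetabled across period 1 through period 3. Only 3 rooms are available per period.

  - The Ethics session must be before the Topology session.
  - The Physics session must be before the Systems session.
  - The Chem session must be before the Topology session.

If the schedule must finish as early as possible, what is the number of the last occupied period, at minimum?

period 2

The precedence chain requires at least 2 distinct periods.
With at most 3 per period and 5 classes, at least 2 periods are needed.
2 works (last occupied period: period 2): for example Chem=period 1, Topology=period 2, Systems=period 2, Ethics=period 1, Physics=period 1.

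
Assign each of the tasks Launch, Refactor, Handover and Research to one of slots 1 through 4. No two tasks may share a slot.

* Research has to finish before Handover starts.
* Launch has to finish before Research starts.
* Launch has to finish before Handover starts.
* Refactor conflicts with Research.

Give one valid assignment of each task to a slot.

Launch=1, Handover=3, Refactor=4, Research=2

Checking: Launch(1) before Handover(3); Launch(1) before Research(2); Research(2) before Handover(3); Refactor(4) != Research(2); max 1 per slot (cap 1).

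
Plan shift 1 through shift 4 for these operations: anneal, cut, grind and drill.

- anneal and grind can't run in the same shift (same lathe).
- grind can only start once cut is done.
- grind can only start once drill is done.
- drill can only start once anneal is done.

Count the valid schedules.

11

Splitting on anneal: it can be shift 1 (8), shift 2 (3). Listing each branch's schedules as (cut, grind, drill) by shift number:
anneal=shift 1: (1,3,2) (1,4,2) (1,4,3) (2,3,2) (2,4,2) (2,4,3) (3,4,2) (3,4,3) — 8.
anneal=shift 2: (1,4,3) (2,4,3) (3,4,3) — 3.
Summing: 8 + 3 = 11.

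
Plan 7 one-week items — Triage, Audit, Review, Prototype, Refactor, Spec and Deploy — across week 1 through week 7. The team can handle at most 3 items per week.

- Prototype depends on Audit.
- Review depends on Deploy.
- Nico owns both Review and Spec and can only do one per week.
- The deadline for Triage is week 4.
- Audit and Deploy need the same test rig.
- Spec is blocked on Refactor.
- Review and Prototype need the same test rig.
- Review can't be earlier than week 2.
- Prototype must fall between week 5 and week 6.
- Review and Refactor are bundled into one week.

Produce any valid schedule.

Audit in week 2, Refactor in week 2, Spec in week 3, Review in week 2, Prototype in week 5, Triage in week 1, Deploy in week 1

Checking: Audit(week 2) before Prototype(week 5); Refactor(week 2) before Spec(week 3); Deploy(week 1) before Review(week 2); Audit(week 2) != Deploy(week 1); Review(week 2) != Prototype(week 5); Review(week 2) != Spec(week 3); Review = Refactor = week 2; Review=week 2 in [week 2,week 7]; Triage=week 1 in [week 1,week 4]; Prototype=week 5 in [week 5,week 6]; max 3 per week (cap 3).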